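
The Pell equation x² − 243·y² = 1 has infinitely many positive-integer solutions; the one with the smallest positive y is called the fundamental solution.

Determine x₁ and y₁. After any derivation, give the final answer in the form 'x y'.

√243 → a₀=15, period (1,1,2,3,15,3,2,1,1,30); ℓ=10 even so k=9
i=0: a=15 ⇒ p=15, q=1
…
i=5: a=15 ⇒ p=4053, q=260
i=6: a=3 ⇒ p=12424, q=797
…
i=8: a=1 ⇒ p=41325, q=2651
i=9: a=1 ⇒ p=70226, q=4505
→ (70226, 4505).  Check: 70226²=4931691076, 243·4505²=4931691075, difference 1.

70226 4505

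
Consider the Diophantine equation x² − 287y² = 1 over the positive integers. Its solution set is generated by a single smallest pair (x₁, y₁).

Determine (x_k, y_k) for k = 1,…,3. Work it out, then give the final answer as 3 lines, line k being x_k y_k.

√287 = [16; 1,15,1,32, …], period ℓ=4 (even) → k=3
i=0: a=16 ⇒ p=16, q=1
i=1: a=1 ⇒ p=17, q=1
i=2: a=15 ⇒ p=271, q=16
i=3: a=1 ⇒ p=288, q=17
(x₁, y₁) = (288, 17);  288² − 287·17² = 1 ✓
k=2:  x_2 = 288·288+287·17·17 = 165887,  y_2 = 288·17+17·288 = 9792
k=3:  x_3 = 288·165887+287·17·9792 = 95550624,  y_3 = 288·9792+17·165887 = 5640175

288 17
165887 9792
95550624 5640175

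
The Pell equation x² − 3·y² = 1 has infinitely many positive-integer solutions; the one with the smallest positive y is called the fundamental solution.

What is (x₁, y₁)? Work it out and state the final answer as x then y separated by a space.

2 1

√3 → a₀=1, period (1,2); ℓ=2 even so k=1
step 0: (1, 1)  from 1·(1,0) + (0,1)
step 1: (2, 1)  from 1·(1,1) + (1,0)
→ (2, 1).  Check: 2²=4, 3·1²=3, difference 1.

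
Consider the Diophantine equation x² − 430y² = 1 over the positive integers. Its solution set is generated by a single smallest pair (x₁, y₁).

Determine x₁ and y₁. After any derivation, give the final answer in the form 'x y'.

√430 → a₀=20, period (1,2,1,3,1,…,2,1,40); ℓ=14 even so k=13
k=0  a_k=20  p_k/q_k = 20/1
…
k=3  a_k=1  p_k/q_k = 83/4
…
k=11  a_k=1  p_k/q_k = 754371/36379
k=12  a_k=2  p_k/q_k = 2107880/101651
k=13  a_k=1  p_k/q_k = 2862251/138030
fundamental: x₁=2862251, y₁=138030  (since 8192480787001 − 430·19052280900 = 1)

2862251 138030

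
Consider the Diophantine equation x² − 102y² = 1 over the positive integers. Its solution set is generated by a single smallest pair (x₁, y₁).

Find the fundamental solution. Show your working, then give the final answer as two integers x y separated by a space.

101 10

√102 = [10; 10,20, …], period ℓ=2 (even) → k=1
step 0: (10, 1)  from 10·(1,0) + (0,1)
step 1: (101, 10)  from 10·(10,1) + (1,0)
fundamental: x₁=101, y₁=10  (since 10201 − 102·100 = 1)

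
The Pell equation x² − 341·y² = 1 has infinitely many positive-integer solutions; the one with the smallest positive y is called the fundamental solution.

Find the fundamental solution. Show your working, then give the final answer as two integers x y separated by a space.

√341 → a₀=18, period (2,6,1,8,2,…,6,2,36); ℓ=14 even so k=13
k=0  a_k=18  p_k/q_k = 18/1
…
k=2  a_k=6  p_k/q_k = 240/13
…
k=4  a_k=8  p_k/q_k = 2456/133
k=5  a_k=2  p_k/q_k = 5189/281
k=6  a_k=1  p_k/q_k = 7645/414
…
k=11  a_k=1  p_k/q_k = 718667/38918
k=12  a_k=6  p_k/q_k = 4953942/268271
k=13  a_k=2  p_k/q_k = 10626551/575460
fundamental: x₁=10626551, y₁=575460  (since 112923586155601 − 341·331154211600 = 1)

10626551 575460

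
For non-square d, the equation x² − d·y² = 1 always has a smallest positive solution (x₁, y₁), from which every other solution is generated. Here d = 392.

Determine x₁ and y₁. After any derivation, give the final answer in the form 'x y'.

99 5

[19; 1,3,1,38] for √392; ℓ=4 ⇒ convergent index 3
i=0: a=19 ⇒ p=19, q=1
i=1: a=1 ⇒ p=20, q=1
i=2: a=3 ⇒ p=79, q=4
i=3: a=1 ⇒ p=99, q=5
fundamental: x₁=99, y₁=5  (since 9801 − 392·25 = 1)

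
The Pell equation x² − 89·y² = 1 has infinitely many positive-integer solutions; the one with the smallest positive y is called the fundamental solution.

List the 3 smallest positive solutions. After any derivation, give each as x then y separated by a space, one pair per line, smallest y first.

500001 53000
500002000001 53000106000
500003000004500001 53000212000159000

√89 = [9; 2,3,3,2,18, …], period ℓ=5 (odd) → k=9
i=0: a=9 ⇒ p=9, q=1
…
i=3: a=3 ⇒ p=217, q=23
i=4: a=2 ⇒ p=500, q=53
…
i=7: a=3 ⇒ p=66019, q=6998
i=8: a=3 ⇒ p=216991, q=23001
i=9: a=2 ⇒ p=500001, q=53000
→ (500001, 53000).  Check: 500001²=250001000001, 89·53000²=250001000000, difference 1.
k=2:  x_2 = 500001·500001+89·53000·53000 = 500002000001,  y_2 = 500001·53000+53000·500001 = 53000106000
k=3:  x_3 = 500001·500002000001+89·53000·53000106000 = 500003000004500001,  y_3 = 500001·53000106000+53000·500002000001 = 53000212000159000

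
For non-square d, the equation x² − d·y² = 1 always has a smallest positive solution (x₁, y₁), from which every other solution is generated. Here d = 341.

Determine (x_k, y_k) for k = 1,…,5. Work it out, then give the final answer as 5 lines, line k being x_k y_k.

d=341: √d = [18; 2,6,1,8,2,…,6,2,36] (ℓ=14, even), read p_13/q_13
k=0  a_k=18  p_k/q_k = 18/1
…
k=4  a_k=8  p_k/q_k = 2456/133
…
k=11  a_k=1  p_k/q_k = 718667/38918
k=12  a_k=6  p_k/q_k = 4953942/268271
k=13  a_k=2  p_k/q_k = 10626551/575460
(x₁, y₁) = (10626551, 575460);  10626551² − 341·575460² = 1 ✓
(10626551+575460√341)^2 = 225847172311201 + 12230310076920√341
(10626551+575460√341)^3 = 4799952989541519968951 + 259932027556408030380√341
(10626551+575460√341)^4 = 102013890481930631287980124801 + 5524361894723138392975161840√341
(10626551+575460√341)^5 = 2168111619829296063734843424848413751 + 117409826833463862093989641643997300√341

10626551 575460
225847172311201 12230310076920
4799952989541519968951 259932027556408030380
102013890481930631287980124801 5524361894723138392975161840
2168111619829296063734843424848413751 117409826833463862093989641643997300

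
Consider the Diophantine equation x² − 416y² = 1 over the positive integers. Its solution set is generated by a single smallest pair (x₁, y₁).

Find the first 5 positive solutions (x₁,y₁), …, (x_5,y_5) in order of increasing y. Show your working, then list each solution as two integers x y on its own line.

5201 255
54100801 2652510
562756526801 27591408765
5853793337683201 287005831321020
60891157735824130001 2985434629809841275

√416 → a₀=20, period (2,1,1,9,1,1,2,40); ℓ=8 even so k=7
step 0: (20, 1)  from 20·(1,0) + (0,1)
step 1: (41, 2)  from 2·(20,1) + (1,0)
step 2: (61, 3)  from 1·(41,2) + (20,1)
step 3: (102, 5)  from 1·(61,3) + (41,2)
step 4: (979, 48)  from 9·(102,5) + (61,3)
step 5: (1081, 53)  from 1·(979,48) + (102,5)
step 6: (2060, 101)  from 1·(1081,53) + (979,48)
step 7: (5201, 255)  from 2·(2060,101) + (1081,53)
(x₁, y₁) = (5201, 255);  5201² − 416·255² = 1 ✓
k=2:  x_2 = 5201·5201+416·255·255 = 54100801,  y_2 = 5201·255+255·5201 = 2652510
k=3:  x_3 = 5201·54100801+416·255·2652510 = 562756526801,  y_3 = 5201·2652510+255·54100801 = 27591408765
k=4:  x_4 = 5201·562756526801+416·255·27591408765 = 5853793337683201,  y_4 = 5201·27591408765+255·562756526801 = 287005831321020
k=5:  x_5 = 5201·5853793337683201+416·255·287005831321020 = 60891157735824130001,  y_5 = 5201·287005831321020+255·5853793337683201 = 2985434629809841275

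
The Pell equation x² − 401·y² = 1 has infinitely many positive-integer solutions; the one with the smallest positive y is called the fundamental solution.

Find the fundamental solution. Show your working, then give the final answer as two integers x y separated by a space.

√401 → a₀=20, period (40); ℓ=1 odd so k=1
a_0=20:  p_0=20·1+0=20,  q_0=20·0+1=1
a_1=40:  p_1=40·20+1=801,  q_1=40·1+0=40
fundamental: x₁=801, y₁=40  (since 641601 − 401·1600 = 1)

801 40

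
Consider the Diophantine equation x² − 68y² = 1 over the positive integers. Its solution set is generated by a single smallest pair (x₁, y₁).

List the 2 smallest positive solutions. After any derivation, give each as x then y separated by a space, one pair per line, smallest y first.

33 4
2177 264

√68 → a₀=8, period (4,16); ℓ=2 even so k=1
step 0: (8, 1)  from 8·(1,0) + (0,1)
step 1: (33, 4)  from 4·(8,1) + (1,0)
→ (33, 4).  Check: 33²=1089, 68·4²=1088, difference 1.
k=2:  x_2 = 33·33+68·4·4 = 2177,  y_2 = 33·4+4·33 = 264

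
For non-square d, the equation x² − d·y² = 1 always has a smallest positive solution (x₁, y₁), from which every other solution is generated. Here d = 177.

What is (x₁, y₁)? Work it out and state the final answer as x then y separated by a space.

d=177: √d = [13; 3,3,2,8,2,3,3,26] (ℓ=8, even), read p_7/q_7
k=0  a_k=13  p_k/q_k = 13/1
k=1  a_k=3  p_k/q_k = 40/3
…
k=4  a_k=8  p_k/q_k = 2581/194
…
k=6  a_k=3  p_k/q_k = 18985/1427
k=7  a_k=3  p_k/q_k = 62423/4692
→ (62423, 4692).  Check: 62423²=3896630929, 177·4692²=3896630928, difference 1.

62423 4692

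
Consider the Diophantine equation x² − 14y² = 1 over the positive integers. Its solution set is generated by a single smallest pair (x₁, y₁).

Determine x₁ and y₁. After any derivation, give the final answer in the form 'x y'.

[3; 1,2,1,6] for √14; ℓ=4 ⇒ convergent index 3
a_0=3:  p_0=3·1+0=3,  q_0=3·0+1=1
…
a_2=2:  p_2=2·4+3=11,  q_2=2·1+1=3
a_3=1:  p_3=1·11+4=15,  q_3=1·3+1=4
→ (15, 4).  Check: 15²=225, 14·4²=224, difference 1.

15 4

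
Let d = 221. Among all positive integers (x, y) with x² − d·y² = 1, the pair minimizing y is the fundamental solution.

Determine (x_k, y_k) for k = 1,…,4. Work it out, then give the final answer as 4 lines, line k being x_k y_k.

1665 112
5544449 372960
18463013505 1241956688
61481829427201 4135715398080

d=221: √d = [14; 1,6,2,6,1,28] (ℓ=6, even), read p_5/q_5
step 0: (14, 1)  from 14·(1,0) + (0,1)
step 1: (15, 1)  from 1·(14,1) + (1,0)
step 2: (104, 7)  from 6·(15,1) + (14,1)
…
step 4: (1442, 97)  from 6·(223,15) + (104,7)
step 5: (1665, 112)  from 1·(1442,97) + (223,15)
(x₁, y₁) = (1665, 112);  1665² − 221·112² = 1 ✓
(x_2, y_2) = (1665·1665 + 221·112·112, 1665·112 + 112·1665) = (5544449, 372960)
(x_3, y_3) = (1665·5544449 + 221·112·372960, 1665·372960 + 112·5544449) = (18463013505, 1241956688)
(x_4, y_4) = (1665·18463013505 + 221·112·1241956688, 1665·1241956688 + 112·18463013505) = (61481829427201, 4135715398080)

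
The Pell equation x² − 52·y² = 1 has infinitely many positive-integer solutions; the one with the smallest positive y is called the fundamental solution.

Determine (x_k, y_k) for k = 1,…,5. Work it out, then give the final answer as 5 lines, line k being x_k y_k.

649 90
842401 116820
1093435849 151632270
1419278889601 196818569640
1842222905266249 255470351760450

√52 = [7; 4,1,2,1,4,14, …], period ℓ=6 (even) → k=5
step 0: (7, 1)  from 7·(1,0) + (0,1)
…
step 2: (36, 5)  from 1·(29,4) + (7,1)
…
step 4: (137, 19)  from 1·(101,14) + (36,5)
step 5: (649, 90)  from 4·(137,19) + (101,14)
→ (649, 90).  Check: 649²=421201, 52·90²=421200, difference 1.
(x_2, y_2) = (649·649 + 52·90·90, 649·90 + 90·649) = (842401, 116820)
(x_3, y_3) = (649·842401 + 52·90·116820, 649·116820 + 90·842401) = (1093435849, 151632270)
(x_4, y_4) = (649·1093435849 + 52·90·151632270, 649·151632270 + 90·1093435849) = (1419278889601, 196818569640)
(x_5, y_5) = (649·1419278889601 + 52·90·196818569640, 649·196818569640 + 90·1419278889601) = (1842222905266249, 255470351760450)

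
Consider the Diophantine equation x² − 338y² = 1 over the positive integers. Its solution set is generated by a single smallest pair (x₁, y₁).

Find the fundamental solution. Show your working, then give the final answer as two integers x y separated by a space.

[18; 2,1,1,2,36] for √338; ℓ=5 ⇒ convergent index 9
k=0  a_k=18  p_k/q_k = 18/1
k=1  a_k=2  p_k/q_k = 37/2
k=2  a_k=1  p_k/q_k = 55/3
…
k=5  a_k=36  p_k/q_k = 8696/473
k=6  a_k=2  p_k/q_k = 17631/959
…
k=8  a_k=1  p_k/q_k = 43958/2391
k=9  a_k=2  p_k/q_k = 114243/6214
(x₁, y₁) = (114243, 6214);  114243² − 338·6214² = 1 ✓

114243 6214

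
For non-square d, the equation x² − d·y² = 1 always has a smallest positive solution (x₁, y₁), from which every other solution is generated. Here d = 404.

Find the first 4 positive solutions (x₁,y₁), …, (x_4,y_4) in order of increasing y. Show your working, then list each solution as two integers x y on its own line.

201 10
80801 4020
32481801 1616030
13057603201 649640040

√404 → a₀=20, period (10,40); ℓ=2 even so k=1
k=0  a_k=20  p_k/q_k = 20/1
k=1  a_k=10  p_k/q_k = 201/10
fundamental: x₁=201, y₁=10  (since 40401 − 404·100 = 1)
(x_2, y_2) = (201·201 + 404·10·10, 201·10 + 10·201) = (80801, 4020)
(x_3, y_3) = (201·80801 + 404·10·4020, 201·4020 + 10·80801) = (32481801, 1616030)
(x_4, y_4) = (201·32481801 + 404·10·1616030, 201·1616030 + 10·32481801) = (13057603201, 649640040)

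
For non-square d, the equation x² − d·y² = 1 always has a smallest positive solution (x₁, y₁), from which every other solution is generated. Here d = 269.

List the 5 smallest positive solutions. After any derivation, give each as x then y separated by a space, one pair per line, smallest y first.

13449 820
361751201 22056360
9730383791049 593271970460
261727862849884801 15957829439376720
7039956045205817586249 429233695667083044100

d=269: √d = [16; 2,2,32] (ℓ=3, odd), read p_5/q_5
i=0: a=16 ⇒ p=16, q=1
…
i=3: a=32 ⇒ p=2657, q=162
i=4: a=2 ⇒ p=5396, q=329
i=5: a=2 ⇒ p=13449, q=820
→ (13449, 820).  Check: 13449²=180875601, 269·820²=180875600, difference 1.
n=2: (13449,820)∘(13449,820) = (13449·13449+269·820·820, 13449·820+820·13449) = (361751201,22056360)
n=3: (361751201,22056360)∘(13449,820) = (13449·361751201+269·820·22056360, 13449·22056360+820·361751201) = (9730383791049,593271970460)
n=4: (9730383791049,593271970460)∘(13449,820) = (13449·9730383791049+269·820·593271970460, 13449·593271970460+820·9730383791049) = (261727862849884801,15957829439376720)
n=5: (261727862849884801,15957829439376720)∘(13449,820) = (13449·261727862849884801+269·820·15957829439376720, 13449·15957829439376720+820·261727862849884801) = (7039956045205817586249,429233695667083044100)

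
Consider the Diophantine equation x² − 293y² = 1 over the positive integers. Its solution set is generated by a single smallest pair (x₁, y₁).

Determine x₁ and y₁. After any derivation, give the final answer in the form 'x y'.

√293 = [17; 8,1,1,8,34, …], period ℓ=5 (odd) → k=9
step 0: (17, 1)  from 17·(1,0) + (0,1)
step 1: (137, 8)  from 8·(17,1) + (1,0)
step 2: (154, 9)  from 1·(137,8) + (17,1)
step 3: (291, 17)  from 1·(154,9) + (137,8)
step 4: (2482, 145)  from 8·(291,17) + (154,9)
step 5: (84679, 4947)  from 34·(2482,145) + (291,17)
step 6: (679914, 39721)  from 8·(84679,4947) + (2482,145)
step 7: (764593, 44668)  from 1·(679914,39721) + (84679,4947)
step 8: (1444507, 84389)  from 1·(764593,44668) + (679914,39721)
step 9: (12320649, 719780)  from 8·(1444507,84389) + (764593,44668)
(x₁, y₁) = (12320649, 719780);  12320649² − 293·719780² = 1 ✓

12320649 719780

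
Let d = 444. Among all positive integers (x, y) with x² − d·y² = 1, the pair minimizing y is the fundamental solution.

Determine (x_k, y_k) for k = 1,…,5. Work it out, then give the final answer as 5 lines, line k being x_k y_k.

295 14
174049 8260
102688615 4873386
60586108801 2875289480
35745701503975 1696415919814

√444 = [21; 14,42, …], period ℓ=2 (even) → k=1
k=0  a_k=21  p_k/q_k = 21/1
k=1  a_k=14  p_k/q_k = 295/14
fundamental: x₁=295, y₁=14  (since 87025 − 444·196 = 1)
n=2: (295,14)∘(295,14) = (295·295+444·14·14, 295·14+14·295) = (174049,8260)
n=3: (174049,8260)∘(295,14) = (295·174049+444·14·8260, 295·8260+14·174049) = (102688615,4873386)
n=4: (102688615,4873386)∘(295,14) = (295·102688615+444·14·4873386, 295·4873386+14·102688615) = (60586108801,2875289480)
n=5: (60586108801,2875289480)∘(295,14) = (295·60586108801+444·14·2875289480, 295·2875289480+14·60586108801) = (35745701503975,1696415919814)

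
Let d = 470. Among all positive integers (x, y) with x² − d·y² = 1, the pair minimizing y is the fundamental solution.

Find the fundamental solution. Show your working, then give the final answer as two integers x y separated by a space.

1691 78

[21; 1,2,8,2,1,42] for √470; ℓ=6 ⇒ convergent index 5
k=0  a_k=21  p_k/q_k = 21/1
k=1  a_k=1  p_k/q_k = 22/1
…
k=3  a_k=8  p_k/q_k = 542/25
k=4  a_k=2  p_k/q_k = 1149/53
k=5  a_k=1  p_k/q_k = 1691/78
→ (1691, 78).  Check: 1691²=2859481, 470·78²=2859480, difference 1.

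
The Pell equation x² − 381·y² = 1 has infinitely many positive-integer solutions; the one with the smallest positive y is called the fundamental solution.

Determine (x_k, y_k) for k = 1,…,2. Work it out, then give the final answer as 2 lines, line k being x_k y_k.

1015 52
2060449 105560

d=381: √d = [19; 1,1,12,1,1,38] (ℓ=6, even), read p_5/q_5
k=0  a_k=19  p_k/q_k = 19/1
k=1  a_k=1  p_k/q_k = 20/1
k=2  a_k=1  p_k/q_k = 39/2
k=3  a_k=12  p_k/q_k = 488/25
k=4  a_k=1  p_k/q_k = 527/27
k=5  a_k=1  p_k/q_k = 1015/52
→ (1015, 52).  Check: 1015²=1030225, 381·52²=1030224, difference 1.
(x_2, y_2) = (1015·1015 + 381·52·52, 1015·52 + 52·1015) = (2060449, 105560)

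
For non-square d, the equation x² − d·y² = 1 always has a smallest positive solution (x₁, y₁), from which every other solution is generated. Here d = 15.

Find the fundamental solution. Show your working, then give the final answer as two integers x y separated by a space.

4 1

[3; 1,6] for √15; ℓ=2 ⇒ convergent index 1
step 0: (3, 1)  from 3·(1,0) + (0,1)
step 1: (4, 1)  from 1·(3,1) + (1,0)
→ (4, 1).  Check: 4²=16, 15·1²=15, difference 1.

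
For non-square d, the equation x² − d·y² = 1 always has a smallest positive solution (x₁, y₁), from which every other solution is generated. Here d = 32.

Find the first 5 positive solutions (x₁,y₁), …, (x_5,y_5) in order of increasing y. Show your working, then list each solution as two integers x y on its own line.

17 3
577 102
19601 3465
665857 117708
22619537 3998607

[5; 1,1,1,10] for √32; ℓ=4 ⇒ convergent index 3
i=0: a=5 ⇒ p=5, q=1
…
i=2: a=1 ⇒ p=11, q=2
i=3: a=1 ⇒ p=17, q=3
→ (17, 3).  Check: 17²=289, 32·3²=288, difference 1.
n=2: (17,3)∘(17,3) = (17·17+32·3·3, 17·3+3·17) = (577,102)
n=3: (577,102)∘(17,3) = (17·577+32·3·102, 17·102+3·577) = (19601,3465)
n=4: (19601,3465)∘(17,3) = (17·19601+32·3·3465, 17·3465+3·19601) = (665857,117708)
n=5: (665857,117708)∘(17,3) = (17·665857+32·3·117708, 17·117708+3·665857) = (22619537,3998607)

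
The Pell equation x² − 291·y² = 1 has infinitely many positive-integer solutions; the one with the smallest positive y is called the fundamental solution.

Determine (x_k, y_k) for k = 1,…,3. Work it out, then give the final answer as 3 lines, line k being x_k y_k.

290 17
168199 9860
97555130 5718783

d=291: √d = [17; 17,34] (ℓ=2, even), read p_1/q_1
step 0: (17, 1)  from 17·(1,0) + (0,1)
step 1: (290, 17)  from 17·(17,1) + (1,0)
fundamental: x₁=290, y₁=17  (since 84100 − 291·289 = 1)
(x_2, y_2) = (290·290 + 291·17·17, 290·17 + 17·290) = (168199, 9860)
(x_3, y_3) = (290·168199 + 291·17·9860, 290·9860 + 17·168199) = (97555130, 5718783)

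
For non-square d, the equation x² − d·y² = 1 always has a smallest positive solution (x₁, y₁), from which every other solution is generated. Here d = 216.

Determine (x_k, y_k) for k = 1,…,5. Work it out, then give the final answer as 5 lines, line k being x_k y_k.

d=216: √d = [14; 1,2,3,2,1,28] (ℓ=6, even), read p_5/q_5
i=0: a=14 ⇒ p=14, q=1
i=1: a=1 ⇒ p=15, q=1
…
i=3: a=3 ⇒ p=147, q=10
i=4: a=2 ⇒ p=338, q=23
i=5: a=1 ⇒ p=485, q=33
fundamental: x₁=485, y₁=33  (since 235225 − 216·1089 = 1)
(x_2, y_2) = (485·485 + 216·33·33, 485·33 + 33·485) = (470449, 32010)
(x_3, y_3) = (485·470449 + 216·33·32010, 485·32010 + 33·470449) = (456335045, 31049667)
(x_4, y_4) = (485·456335045 + 216·33·31049667, 485·31049667 + 33·456335045) = (442644523201, 30118144980)
(x_5, y_5) = (485·442644523201 + 216·33·30118144980, 485·30118144980 + 33·442644523201) = (429364731169925, 29214569580933)

485 33
470449 32010
456335045 31049667
442644523201 30118144980
429364731169925 29214569580933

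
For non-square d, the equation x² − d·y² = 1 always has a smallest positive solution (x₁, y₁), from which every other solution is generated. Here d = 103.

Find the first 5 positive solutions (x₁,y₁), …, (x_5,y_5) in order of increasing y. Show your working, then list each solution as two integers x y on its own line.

227528 22419
103537981567 10201900464
47115579739725224 4642436017523565
21440227253936863550977 2112568364380001494176
9756504053220377800313664488 961336909616663523916230291

√103 = [10; 6,1,2,1,1,9,1,1,2,1,6,20, …], period ℓ=12 (even) → k=11
k=0  a_k=10  p_k/q_k = 10/1
k=1  a_k=6  p_k/q_k = 61/6
…
k=4  a_k=1  p_k/q_k = 274/27
…
k=6  a_k=9  p_k/q_k = 4567/450
…
k=8  a_k=1  p_k/q_k = 9611/947
…
k=10  a_k=1  p_k/q_k = 33877/3338
k=11  a_k=6  p_k/q_k = 227528/22419
fundamental: x₁=227528, y₁=22419  (since 51768990784 − 103·502611561 = 1)
k=2:  x_2 = 227528·227528+103·22419·22419 = 103537981567,  y_2 = 227528·22419+22419·227528 = 10201900464
k=3:  x_3 = 227528·103537981567+103·22419·10201900464 = 47115579739725224,  y_3 = 227528·10201900464+22419·103537981567 = 4642436017523565
k=4:  x_4 = 227528·47115579739725224+103·22419·4642436017523565 = 21440227253936863550977,  y_4 = 227528·4642436017523565+22419·47115579739725224 = 2112568364380001494176
k=5:  x_5 = 227528·21440227253936863550977+103·22419·2112568364380001494176 = 9756504053220377800313664488,  y_5 = 227528·2112568364380001494176+22419·21440227253936863550977 = 961336909616663523916230291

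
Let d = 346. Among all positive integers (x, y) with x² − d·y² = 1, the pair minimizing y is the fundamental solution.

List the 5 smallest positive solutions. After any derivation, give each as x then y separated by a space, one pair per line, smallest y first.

17299 930
598510801 32176140
20707276675699 1113230090790
716430357827323201 38515534648976280
24787057499402451432499 1332560466672051244650

d=346: √d = [18; 1,1,1,1,36] (ℓ=5, odd), read p_9/q_9
step 0: (18, 1)  from 18·(1,0) + (0,1)
…
step 3: (56, 3)  from 1·(37,2) + (19,1)
step 4: (93, 5)  from 1·(56,3) + (37,2)
…
step 8: (10398, 559)  from 1·(6901,371) + (3497,188)
step 9: (17299, 930)  from 1·(10398,559) + (6901,371)
fundamental: x₁=17299, y₁=930  (since 299255401 − 346·864900 = 1)
k=2:  x_2 = 17299·17299+346·930·930 = 598510801,  y_2 = 17299·930+930·17299 = 32176140
k=3:  x_3 = 17299·598510801+346·930·32176140 = 20707276675699,  y_3 = 17299·32176140+930·598510801 = 1113230090790
k=4:  x_4 = 17299·20707276675699+346·930·1113230090790 = 716430357827323201,  y_4 = 17299·1113230090790+930·20707276675699 = 38515534648976280
k=5:  x_5 = 17299·716430357827323201+346·930·38515534648976280 = 24787057499402451432499,  y_5 = 17299·38515534648976280+930·716430357827323201 = 1332560466672051244650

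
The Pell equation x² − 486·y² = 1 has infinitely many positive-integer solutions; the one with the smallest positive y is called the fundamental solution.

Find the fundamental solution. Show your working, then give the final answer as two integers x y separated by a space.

485 22

[22; 22,44] for √486; ℓ=2 ⇒ convergent index 1
a_0=22:  p_0=22·1+0=22,  q_0=22·0+1=1
a_1=22:  p_1=22·22+1=485,  q_1=22·1+0=22
→ (485, 22).  Check: 485²=235225, 486·22²=235224, difference 1.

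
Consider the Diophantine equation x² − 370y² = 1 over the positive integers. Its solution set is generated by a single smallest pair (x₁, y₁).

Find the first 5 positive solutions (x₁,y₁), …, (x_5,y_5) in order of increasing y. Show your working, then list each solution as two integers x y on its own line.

213859 11118
91471343761 4755368724
39123940210553539 2033956799880714
16734013458886067250241 869959934526623861928
7157438768568706971928026499 372097523273824548176239590

√370 = [19; 4,4,38, …], period ℓ=3 (odd) → k=5
a_0=19:  p_0=19·1+0=19,  q_0=19·0+1=1
a_1=4:  p_1=4·19+1=77,  q_1=4·1+0=4
…
a_3=38:  p_3=38·327+77=12503,  q_3=38·17+4=650
a_4=4:  p_4=4·12503+327=50339,  q_4=4·650+17=2617
a_5=4:  p_5=4·50339+12503=213859,  q_5=4·2617+650=11118
→ (213859, 11118).  Check: 213859²=45735671881, 370·11118²=45735671880, difference 1.
(x_2, y_2) = (213859·213859 + 370·11118·11118, 213859·11118 + 11118·213859) = (91471343761, 4755368724)
(x_3, y_3) = (213859·91471343761 + 370·11118·4755368724, 213859·4755368724 + 11118·91471343761) = (39123940210553539, 2033956799880714)
(x_4, y_4) = (213859·39123940210553539 + 370·11118·2033956799880714, 213859·2033956799880714 + 11118·39123940210553539) = (16734013458886067250241, 869959934526623861928)
(x_5, y_5) = (213859·16734013458886067250241 + 370·11118·869959934526623861928, 213859·869959934526623861928 + 11118·16734013458886067250241) = (7157438768568706971928026499, 372097523273824548176239590)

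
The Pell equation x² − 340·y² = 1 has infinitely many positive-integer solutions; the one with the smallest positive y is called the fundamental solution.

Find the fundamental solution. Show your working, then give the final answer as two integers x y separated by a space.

√340 → a₀=18, period (2,3,1,1,1,…,3,2,36); ℓ=14 even so k=13
i=0: a=18 ⇒ p=18, q=1
…
i=2: a=3 ⇒ p=129, q=7
i=3: a=1 ⇒ p=166, q=9
…
i=5: a=1 ⇒ p=461, q=25
i=6: a=1 ⇒ p=756, q=41
i=7: a=8 ⇒ p=6509, q=353
i=8: a=1 ⇒ p=7265, q=394
i=9: a=1 ⇒ p=13774, q=747
…
i=12: a=3 ⇒ p=125478, q=6805
i=13: a=2 ⇒ p=285769, q=15498
(x₁, y₁) = (285769, 15498);  285769² − 340·15498² = 1 ✓

285769 15498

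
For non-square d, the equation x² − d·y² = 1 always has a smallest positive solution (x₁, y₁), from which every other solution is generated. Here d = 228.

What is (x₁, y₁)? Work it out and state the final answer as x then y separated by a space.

√228 → a₀=15, period (10,30); ℓ=2 even so k=1
i=0: a=15 ⇒ p=15, q=1
i=1: a=10 ⇒ p=151, q=10
(x₁, y₁) = (151, 10);  151² − 228·10² = 1 ✓

151 10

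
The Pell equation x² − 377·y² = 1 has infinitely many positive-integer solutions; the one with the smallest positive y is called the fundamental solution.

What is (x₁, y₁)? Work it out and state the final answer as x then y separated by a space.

233 12

√377 → a₀=19, period (2,2,2,38); ℓ=4 even so k=3
step 0: (19, 1)  from 19·(1,0) + (0,1)
step 1: (39, 2)  from 2·(19,1) + (1,0)
step 2: (97, 5)  from 2·(39,2) + (19,1)
step 3: (233, 12)  from 2·(97,5) + (39,2)
fundamental: x₁=233, y₁=12  (since 54289 − 377·144 = 1)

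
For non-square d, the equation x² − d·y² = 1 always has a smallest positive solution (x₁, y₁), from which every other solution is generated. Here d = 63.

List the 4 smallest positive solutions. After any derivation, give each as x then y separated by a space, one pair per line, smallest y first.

√63 → a₀=7, period (1,14); ℓ=2 even so k=1
i=0: a=7 ⇒ p=7, q=1
i=1: a=1 ⇒ p=8, q=1
fundamental: x₁=8, y₁=1  (since 64 − 63·1 = 1)
k=2:  x_2 = 8·8+63·1·1 = 127,  y_2 = 8·1+1·8 = 16
k=3:  x_3 = 8·127+63·1·16 = 2024,  y_3 = 8·16+1·127 = 255
k=4:  x_4 = 8·2024+63·1·255 = 32257,  y_4 = 8·255+1·2024 = 4064

8 1
127 16
2024 255
32257 4064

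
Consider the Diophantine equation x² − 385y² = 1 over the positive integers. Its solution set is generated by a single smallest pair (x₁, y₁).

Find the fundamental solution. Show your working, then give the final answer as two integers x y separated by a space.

[19; 1,1,1,1,1,…,1,1,38] for √385; ℓ=16 ⇒ convergent index 15
i=0: a=19 ⇒ p=19, q=1
…
i=2: a=1 ⇒ p=39, q=2
…
i=5: a=1 ⇒ p=157, q=8
i=6: a=3 ⇒ p=569, q=29
…
i=8: a=2 ⇒ p=2021, q=103
i=9: a=1 ⇒ p=2747, q=140
i=10: a=3 ⇒ p=10262, q=523
…
i=12: a=1 ⇒ p=23271, q=1186
…
i=14: a=1 ⇒ p=59551, q=3035
i=15: a=1 ⇒ p=95831, q=4884
fundamental: x₁=95831, y₁=4884  (since 9183580561 − 385·23853456 = 1)

95831 4884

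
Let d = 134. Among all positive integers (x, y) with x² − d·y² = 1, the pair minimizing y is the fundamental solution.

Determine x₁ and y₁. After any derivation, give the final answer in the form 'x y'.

d=134: √d = [11; 1,1,2,1,3,…,1,1,22] (ℓ=14, even), read p_13/q_13
step 0: (11, 1)  from 11·(1,0) + (0,1)
…
step 2: (23, 2)  from 1·(12,1) + (11,1)
step 3: (58, 5)  from 2·(23,2) + (12,1)
step 4: (81, 7)  from 1·(58,5) + (23,2)
step 5: (301, 26)  from 3·(81,7) + (58,5)
step 6: (382, 33)  from 1·(301,26) + (81,7)
step 7: (4121, 356)  from 10·(382,33) + (301,26)
step 8: (4503, 389)  from 1·(4121,356) + (382,33)
…
step 12: (84029, 7259)  from 1·(61896,5347) + (22133,1912)
step 13: (145925, 12606)  from 1·(84029,7259) + (61896,5347)
fundamental: x₁=145925, y₁=12606  (since 21294105625 − 134·158911236 = 1)

145925 12606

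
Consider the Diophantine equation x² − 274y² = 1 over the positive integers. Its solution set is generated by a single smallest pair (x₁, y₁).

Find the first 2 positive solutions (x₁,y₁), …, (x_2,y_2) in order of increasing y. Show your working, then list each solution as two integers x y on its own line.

3959299 239190
31352097142801 1894049455620

√274 → a₀=16, period (1,1,4,4,1,1,32); ℓ=7 odd so k=13
step 0: (16, 1)  from 16·(1,0) + (0,1)
step 1: (17, 1)  from 1·(16,1) + (1,0)
step 2: (33, 2)  from 1·(17,1) + (16,1)
…
step 4: (629, 38)  from 4·(149,9) + (33,2)
…
step 6: (1407, 85)  from 1·(778,47) + (629,38)
step 7: (45802, 2767)  from 32·(1407,85) + (778,47)
step 8: (47209, 2852)  from 1·(45802,2767) + (1407,85)
step 9: (93011, 5619)  from 1·(47209,2852) + (45802,2767)
…
step 11: (1770023, 106931)  from 4·(419253,25328) + (93011,5619)
step 12: (2189276, 132259)  from 1·(1770023,106931) + (419253,25328)
step 13: (3959299, 239190)  from 1·(2189276,132259) + (1770023,106931)
(x₁, y₁) = (3959299, 239190);  3959299² − 274·239190² = 1 ✓
k=2:  x_2 = 3959299·3959299+274·239190·239190 = 31352097142801,  y_2 = 3959299·239190+239190·3959299 = 1894049455620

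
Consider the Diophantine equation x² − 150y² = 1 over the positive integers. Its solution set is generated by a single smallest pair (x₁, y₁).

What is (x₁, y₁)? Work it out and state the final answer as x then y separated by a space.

√150 → a₀=12, period (4,24); ℓ=2 even so k=1
a_0=12:  p_0=12·1+0=12,  q_0=12·0+1=1
a_1=4:  p_1=4·12+1=49,  q_1=4·1+0=4
fundamental: x₁=49, y₁=4  (since 2401 − 150·16 = 1)

49 4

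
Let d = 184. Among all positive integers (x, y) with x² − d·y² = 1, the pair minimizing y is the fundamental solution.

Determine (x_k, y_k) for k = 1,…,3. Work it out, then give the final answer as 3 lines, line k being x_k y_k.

24335 1794
1184384449 87313980
57643991108495 4249571404806

d=184: √d = [13; 1,1,3,2,1,2,1,2,3,1,1,26] (ℓ=12, even), read p_11/q_11
i=0: a=13 ⇒ p=13, q=1
i=1: a=1 ⇒ p=14, q=1
i=2: a=1 ⇒ p=27, q=2
i=3: a=3 ⇒ p=95, q=7
i=4: a=2 ⇒ p=217, q=16
i=5: a=1 ⇒ p=312, q=23
i=6: a=2 ⇒ p=841, q=62
…
i=8: a=2 ⇒ p=3147, q=232
i=9: a=3 ⇒ p=10594, q=781
i=10: a=1 ⇒ p=13741, q=1013
i=11: a=1 ⇒ p=24335, q=1794
fundamental: x₁=24335, y₁=1794  (since 592192225 − 184·3218436 = 1)
(x_2, y_2) = (24335·24335 + 184·1794·1794, 24335·1794 + 1794·24335) = (1184384449, 87313980)
(x_3, y_3) = (24335·1184384449 + 184·1794·87313980, 24335·87313980 + 1794·1184384449) = (57643991108495, 4249571404806)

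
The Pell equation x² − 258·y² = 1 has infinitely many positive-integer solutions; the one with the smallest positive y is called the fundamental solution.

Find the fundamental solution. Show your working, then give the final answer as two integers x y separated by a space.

257 16

√258 → a₀=16, period (16,32); ℓ=2 even so k=1
i=0: a=16 ⇒ p=16, q=1
i=1: a=16 ⇒ p=257, q=16
(x₁, y₁) = (257, 16);  257² − 258·16² = 1 ✓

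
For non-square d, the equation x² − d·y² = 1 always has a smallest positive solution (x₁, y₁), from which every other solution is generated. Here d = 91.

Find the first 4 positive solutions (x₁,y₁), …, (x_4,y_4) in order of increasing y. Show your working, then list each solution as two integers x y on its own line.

1574 165
4954951 519420
15598184174 1635133995
49103078824801 5147401296840

d=91: √d = [9; 1,1,5,1,5,1,1,18] (ℓ=8, even), read p_7/q_7
k=0  a_k=9  p_k/q_k = 9/1
k=1  a_k=1  p_k/q_k = 10/1
k=2  a_k=1  p_k/q_k = 19/2
…
k=6  a_k=1  p_k/q_k = 849/89
k=7  a_k=1  p_k/q_k = 1574/165
→ (1574, 165).  Check: 1574²=2477476, 91·165²=2477475, difference 1.
(1574+165√91)^2 = 4954951 + 519420√91
(1574+165√91)^3 = 15598184174 + 1635133995√91
(1574+165√91)^4 = 49103078824801 + 5147401296840√91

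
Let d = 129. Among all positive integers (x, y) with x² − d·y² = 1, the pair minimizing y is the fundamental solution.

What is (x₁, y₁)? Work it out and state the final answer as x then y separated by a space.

[11; 2,1,3,1,6,1,3,1,2,22] for √129; ℓ=10 ⇒ convergent index 9
i=0: a=11 ⇒ p=11, q=1
i=1: a=2 ⇒ p=23, q=2
…
i=4: a=1 ⇒ p=159, q=14
…
i=7: a=3 ⇒ p=4793, q=422
i=8: a=1 ⇒ p=6031, q=531
i=9: a=2 ⇒ p=16855, q=1484
(x₁, y₁) = (16855, 1484);  16855² − 129·1484² = 1 ✓

16855 1484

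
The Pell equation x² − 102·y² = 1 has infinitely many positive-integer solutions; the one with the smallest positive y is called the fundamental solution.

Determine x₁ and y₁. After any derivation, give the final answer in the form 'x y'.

101 10

[10; 10,20] for √102; ℓ=2 ⇒ convergent index 1
k=0  a_k=10  p_k/q_k = 10/1
k=1  a_k=10  p_k/q_k = 101/10
fundamental: x₁=101, y₁=10  (since 10201 − 102·100 = 1)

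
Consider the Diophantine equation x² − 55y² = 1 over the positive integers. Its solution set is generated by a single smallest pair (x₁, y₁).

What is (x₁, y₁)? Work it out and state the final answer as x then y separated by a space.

d=55: √d = [7; 2,2,2,14] (ℓ=4, even), read p_3/q_3
step 0: (7, 1)  from 7·(1,0) + (0,1)
…
step 2: (37, 5)  from 2·(15,2) + (7,1)
step 3: (89, 12)  from 2·(37,5) + (15,2)
fundamental: x₁=89, y₁=12  (since 7921 − 55·144 = 1)

89 12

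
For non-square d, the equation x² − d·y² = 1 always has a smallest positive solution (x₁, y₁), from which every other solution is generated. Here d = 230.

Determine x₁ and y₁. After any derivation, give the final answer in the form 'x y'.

√230 → a₀=15, period (6,30); ℓ=2 even so k=1
k=0  a_k=15  p_k/q_k = 15/1
k=1  a_k=6  p_k/q_k = 91/6
fundamental: x₁=91, y₁=6  (since 8281 − 230·36 = 1)

91 6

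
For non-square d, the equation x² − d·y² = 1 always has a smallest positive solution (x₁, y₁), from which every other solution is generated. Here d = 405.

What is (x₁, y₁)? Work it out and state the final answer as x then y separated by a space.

√405 → a₀=20, period (8,40); ℓ=2 even so k=1
k=0  a_k=20  p_k/q_k = 20/1
k=1  a_k=8  p_k/q_k = 161/8
(x₁, y₁) = (161, 8);  161² − 405·8² = 1 ✓

161 8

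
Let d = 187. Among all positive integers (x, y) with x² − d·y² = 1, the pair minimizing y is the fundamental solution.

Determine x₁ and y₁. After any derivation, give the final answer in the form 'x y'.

1682 123

√187 = [13; 1,2,13,2,1,26, …], period ℓ=6 (even) → k=5
i=0: a=13 ⇒ p=13, q=1
i=1: a=1 ⇒ p=14, q=1
…
i=3: a=13 ⇒ p=547, q=40
i=4: a=2 ⇒ p=1135, q=83
i=5: a=1 ⇒ p=1682, q=123
(x₁, y₁) = (1682, 123);  1682² − 187·123² = 1 ✓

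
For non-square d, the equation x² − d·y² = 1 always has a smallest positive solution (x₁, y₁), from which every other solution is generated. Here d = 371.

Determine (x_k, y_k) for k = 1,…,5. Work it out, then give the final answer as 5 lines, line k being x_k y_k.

d=371: √d = [19; 3,1,4,1,3,38] (ℓ=6, even), read p_5/q_5
a_0=19:  p_0=19·1+0=19,  q_0=19·0+1=1
…
a_2=1:  p_2=1·58+19=77,  q_2=1·3+1=4
a_3=4:  p_3=4·77+58=366,  q_3=4·4+3=19
a_4=1:  p_4=1·366+77=443,  q_4=1·19+4=23
a_5=3:  p_5=3·443+366=1695,  q_5=3·23+19=88
fundamental: x₁=1695, y₁=88  (since 2873025 − 371·7744 = 1)
(1695+88√371)^2 = 5746049 + 298320√371
(1695+88√371)^3 = 19479104415 + 1011304712√371
(1695+88√371)^4 = 66034158220801 + 3428322675360√371
(1695+88√371)^5 = 223855776889410975 + 11622012858165688√371

1695 88
5746049 298320
19479104415 1011304712
66034158220801 3428322675360
223855776889410975 11622012858165688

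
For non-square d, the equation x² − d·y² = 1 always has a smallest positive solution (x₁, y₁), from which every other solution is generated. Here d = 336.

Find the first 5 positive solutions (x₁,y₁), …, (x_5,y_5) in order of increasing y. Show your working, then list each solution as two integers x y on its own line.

55 3
6049 330
665335 36297
73180801 3992340
8049222775 439121103

d=336: √d = [18; 3,36] (ℓ=2, even), read p_1/q_1
k=0  a_k=18  p_k/q_k = 18/1
k=1  a_k=3  p_k/q_k = 55/3
→ (55, 3).  Check: 55²=3025, 336·3²=3024, difference 1.
(x_2, y_2) = (55·55 + 336·3·3, 55·3 + 3·55) = (6049, 330)
(x_3, y_3) = (55·6049 + 336·3·330, 55·330 + 3·6049) = (665335, 36297)
(x_4, y_4) = (55·665335 + 336·3·36297, 55·36297 + 3·665335) = (73180801, 3992340)
(x_5, y_5) = (55·73180801 + 336·3·3992340, 55·3992340 + 3·73180801) = (8049222775, 439121103)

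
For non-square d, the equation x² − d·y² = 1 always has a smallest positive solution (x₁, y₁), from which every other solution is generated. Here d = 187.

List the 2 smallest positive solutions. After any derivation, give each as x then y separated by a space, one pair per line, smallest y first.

√187 = [13; 1,2,13,2,1,26, …], period ℓ=6 (even) → k=5
i=0: a=13 ⇒ p=13, q=1
i=1: a=1 ⇒ p=14, q=1
i=2: a=2 ⇒ p=41, q=3
…
i=4: a=2 ⇒ p=1135, q=83
i=5: a=1 ⇒ p=1682, q=123
fundamental: x₁=1682, y₁=123  (since 2829124 − 187·15129 = 1)
n=2: (1682,123)∘(1682,123) = (1682·1682+187·123·123, 1682·123+123·1682) = (5658247,413772)

1682 123
5658247 413772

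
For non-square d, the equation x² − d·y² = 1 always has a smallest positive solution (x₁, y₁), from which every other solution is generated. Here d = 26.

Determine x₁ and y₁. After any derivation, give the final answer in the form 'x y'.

[5; 10] for √26; ℓ=1 ⇒ convergent index 1
i=0: a=5 ⇒ p=5, q=1
i=1: a=10 ⇒ p=51, q=10
(x₁, y₁) = (51, 10);  51² − 26·10² = 1 ✓

51 10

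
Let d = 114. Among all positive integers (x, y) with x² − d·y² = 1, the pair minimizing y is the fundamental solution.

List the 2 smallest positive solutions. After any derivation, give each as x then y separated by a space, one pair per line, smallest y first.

1025 96
2101249 196800

[10; 1,2,10,2,1,20] for √114; ℓ=6 ⇒ convergent index 5
a_0=10:  p_0=10·1+0=10,  q_0=10·0+1=1
a_1=1:  p_1=1·10+1=11,  q_1=1·1+0=1
a_2=2:  p_2=2·11+10=32,  q_2=2·1+1=3
a_3=10:  p_3=10·32+11=331,  q_3=10·3+1=31
a_4=2:  p_4=2·331+32=694,  q_4=2·31+3=65
a_5=1:  p_5=1·694+331=1025,  q_5=1·65+31=96
→ (1025, 96).  Check: 1025²=1050625, 114·96²=1050624, difference 1.
n=2: (1025,96)∘(1025,96) = (1025·1025+114·96·96, 1025·96+96·1025) = (2101249,196800)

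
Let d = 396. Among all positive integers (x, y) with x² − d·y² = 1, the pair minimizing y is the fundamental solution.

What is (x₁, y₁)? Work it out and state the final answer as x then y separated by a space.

199 10

√396 = [19; 1,8,1,38, …], period ℓ=4 (even) → k=3
k=0  a_k=19  p_k/q_k = 19/1
k=1  a_k=1  p_k/q_k = 20/1
k=2  a_k=8  p_k/q_k = 179/9
k=3  a_k=1  p_k/q_k = 199/10
(x₁, y₁) = (199, 10);  199² − 396·10² = 1 ✓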